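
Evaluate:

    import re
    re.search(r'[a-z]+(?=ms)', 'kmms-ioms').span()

The `(?=…)`/`(?<=…)` assertion just peeks at neighbouring text; it doesn't advance the match position.
`re.search` scans for the first position where the pattern succeeds.
The match spans [0:2] → 'km'.

(0, 2)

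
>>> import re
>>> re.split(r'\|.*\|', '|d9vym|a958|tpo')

['', 'tpo']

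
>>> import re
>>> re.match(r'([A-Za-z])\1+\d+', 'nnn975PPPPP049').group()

'nnn975'

`re.match` won't scan ahead — the pattern has to work from the very first character.
The match spans [0:6] → 'nnn975'.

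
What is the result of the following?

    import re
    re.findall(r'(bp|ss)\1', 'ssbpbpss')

['bp']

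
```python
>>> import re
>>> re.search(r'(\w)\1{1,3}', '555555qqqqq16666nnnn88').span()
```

(0, 4)

`\1` is not a pattern — it's the concrete string captured by group 1, re-applied verbatim.
The match spans [0:4] → '5555'.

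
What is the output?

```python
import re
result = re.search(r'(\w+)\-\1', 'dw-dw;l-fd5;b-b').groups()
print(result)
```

('dw',)

The backreference `\1` re-matches whatever the first group consumed, character for character.
`re.search` tries every starting position until one works.
The match spans [0:5] → 'dw-dw'.
Captured: group 1 = 'dw'.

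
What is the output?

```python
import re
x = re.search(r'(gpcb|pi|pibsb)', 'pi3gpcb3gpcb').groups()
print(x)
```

('pi',)

`re.search` tries every starting position until one works.
The match spans [0:2] → 'pi'.
Captured: group 1 = 'pi'.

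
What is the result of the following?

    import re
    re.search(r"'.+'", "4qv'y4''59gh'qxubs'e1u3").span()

`search` walks the string left to right and returns the first match it finds.
The match spans [3:19] → "'y4''59gh'qxubs'".

(3, 19)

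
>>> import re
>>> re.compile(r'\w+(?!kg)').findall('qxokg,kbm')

A negative assertion filters positions out without eating any characters.
Walking the string: at [0:5] → 'qxokg'; at [6:9] → 'kbm'.
With no groups in the pattern, `findall` gives back each whole match — 2 here.

['qxokg', 'kbm']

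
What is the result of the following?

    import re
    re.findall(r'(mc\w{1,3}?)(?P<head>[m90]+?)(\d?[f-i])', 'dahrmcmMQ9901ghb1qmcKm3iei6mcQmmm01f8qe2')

[('mcmMQ', '990', '1g'), ('mcK', 'm', '3i'), ('mcQ', 'mmm0', '1f')]

The pattern matches the literal 'mc', then 1 to 3 of a word character (lazy) (captured); then one or more of one of [m90] (lazy) (captured as 'head'); then optionally a digit, then a character in [f-i] (captured).
A `+?`/`*?`/`{m,n}?` starts at its minimum and grows only as far as needed for what follows to match.
Matches: at [4:14] match 'mcmMQ9901g', groups = ('mcmMQ', '990', '1g'); at [18:24] match 'mcKm3i', groups = ('mcK', 'm', '3i'); at [27:36] match 'mcQmmm01f', groups = ('mcQ', 'mmm0', '1f').
Multiple groups make `findall` return tuples — one 3-tuple for each match.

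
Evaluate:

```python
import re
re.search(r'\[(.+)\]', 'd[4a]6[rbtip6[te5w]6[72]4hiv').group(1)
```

'4a]6[rbtip6[te5w]6[72'

`re.search` scans for the first position where the pattern succeeds.
The match spans [1:24] → '[4a]6[rbtip6[te5w]6[72]'.
Captured: group 1 = '4a]6[rbtip6[te5w]6[72'.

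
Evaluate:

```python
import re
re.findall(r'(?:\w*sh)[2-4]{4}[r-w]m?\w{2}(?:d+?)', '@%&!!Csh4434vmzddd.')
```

['Csh4434vmzdd']

This matches zero or more of a word character, then the literal 'sh' (non-capturing group); then exactly 4 of a character in [2-4], then a character in [r-w]; then optionally the literal 'm', then exactly 2 of a word character; then one or more of a literal 'd' (lazy) (non-capturing group).
Since nothing is captured, `findall` lists the 1 matched substring directly.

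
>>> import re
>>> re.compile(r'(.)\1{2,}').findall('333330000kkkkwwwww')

A backreference is literal: `\1` must see the identical characters the first group matched.
Matches: at [0:5] match '33333', group 1 = '3'; at [5:9] match '0000', group 1 = '0'; at [9:13] match 'kkkk', group 1 = 'k'; at [13:18] match 'wwwww', group 1 = 'w'.
One capturing group, so `findall` returns just the captured substring from each match — 4 in all.

['3', '0', 'k', 'w']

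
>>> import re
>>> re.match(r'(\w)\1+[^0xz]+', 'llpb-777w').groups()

The match spans [0:9] → 'llpb-777w'.
Captured: group 1 = 'l'.

('l',)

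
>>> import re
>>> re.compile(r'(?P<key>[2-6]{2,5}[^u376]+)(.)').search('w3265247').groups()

Pattern: 2 to 5 of a character in [2-6], then one or more of any character except [u376] (captured as 'key'); then any character (captured).
Unlike `match`, `search` isn't anchored — it looks for the pattern anywhere in the string.
The match spans [1:8] → '3265247'.
Captured: group 1 = '326524', group 2 = '7'.

('326524', '7')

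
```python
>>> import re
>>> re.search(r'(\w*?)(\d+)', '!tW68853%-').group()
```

'tW68853'

The pattern matches zero or more of a word character (lazy) (captured); then one or more of a digit (captured).
`re.search` scans for the first position where the pattern succeeds.
The match spans [1:8] → 'tW68853'.
Captured: group 1 = 'tW', group 2 = '68853'.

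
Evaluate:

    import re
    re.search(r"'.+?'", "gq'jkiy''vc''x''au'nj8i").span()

(2, 8)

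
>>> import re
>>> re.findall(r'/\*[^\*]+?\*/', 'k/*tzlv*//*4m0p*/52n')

['/*tzlv*/', '/*4m0p*/']

Matches: at [1:9] → '/*tzlv*/'; at [9:17] → '/*4m0p*/'.
No capturing groups, so `findall` returns the 2 full match strings.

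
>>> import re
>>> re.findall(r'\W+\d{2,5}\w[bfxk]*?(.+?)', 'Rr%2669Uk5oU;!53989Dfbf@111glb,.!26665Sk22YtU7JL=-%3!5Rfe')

['k', 'f', 'l', 'k']

This matches one or more of a non-word character, then 2 to 5 of a digit; then a word character, then zero or more of one of [bfxk] (lazy); then one or more of any character (lazy) (captured).
Walking the string: at [2:9] match '%2669Uk', group 1 = 'k'; at [12:21] match ';!53989Df', group 1 = 'f'; at [23:29] match '@111gl', group 1 = 'l'; at [30:40] match ',.!26665Sk', group 1 = 'k'.
With a single group, `findall` returns only what that group captured — 4 items.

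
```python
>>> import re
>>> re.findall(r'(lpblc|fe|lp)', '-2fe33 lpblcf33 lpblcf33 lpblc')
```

['fe', 'lpblc', 'lpblc', 'lpblc']

The regex engine tests alternatives in the order written; an earlier branch that matches wins even if a later one would match more.
Matches: at [2:4] match 'fe', group 1 = 'fe'; at [7:12] match 'lpblc', group 1 = 'lpblc'; at [16:21] match 'lpblc', group 1 = 'lpblc'; at [25:30] match 'lpblc', group 1 = 'lpblc'.
One capturing group, so `findall` returns just the captured substring from each match — 4 in all.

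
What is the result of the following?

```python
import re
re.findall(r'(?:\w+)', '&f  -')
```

Pattern: one or more of a word character (non-capturing group).
Walking the string: at [1:2] → 'f'.
Since nothing is captured, `findall` lists the 1 matched substring directly.

['f']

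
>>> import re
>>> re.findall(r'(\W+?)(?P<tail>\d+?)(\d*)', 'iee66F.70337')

[('.', '7', '0337')]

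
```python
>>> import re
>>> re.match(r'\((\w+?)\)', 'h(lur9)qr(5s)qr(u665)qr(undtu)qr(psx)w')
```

`re.match` won't scan ahead — the pattern has to work from the very first character.
Here the string doesn't start with a match, so the call returns None.

None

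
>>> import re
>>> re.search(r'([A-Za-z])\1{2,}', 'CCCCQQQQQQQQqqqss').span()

(0, 4)

`\1` is not a pattern — it's the concrete string captured by group 1, re-applied verbatim.
`re.search` tries every starting position until one works.
The match spans [0:4] → 'CCCC'.
Captured: group 1 = 'C'.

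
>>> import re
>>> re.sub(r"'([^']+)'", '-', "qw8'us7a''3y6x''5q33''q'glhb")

Each match is replaced by '-'.

'qw8----glhb'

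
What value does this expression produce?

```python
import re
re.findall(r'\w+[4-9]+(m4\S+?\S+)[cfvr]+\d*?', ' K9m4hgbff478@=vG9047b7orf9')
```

['m4hgbff478@=vG9047b7or']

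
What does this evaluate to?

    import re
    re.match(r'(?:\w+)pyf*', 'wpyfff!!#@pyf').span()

(0, 6)

With `match`, the pattern is implicitly anchored at the beginning.
The match spans [0:6] → 'wpyfff'.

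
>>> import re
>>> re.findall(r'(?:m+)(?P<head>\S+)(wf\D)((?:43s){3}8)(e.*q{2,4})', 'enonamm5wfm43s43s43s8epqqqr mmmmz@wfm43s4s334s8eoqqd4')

[('5', 'wfm', '43s43s43s8', 'epqqqr mmmmz@wfm43s4s334s8eoqq')]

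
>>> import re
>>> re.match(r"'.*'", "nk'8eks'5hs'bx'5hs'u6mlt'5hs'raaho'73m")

None

`re.match` won't scan ahead — the pattern has to work from the very first character.
Here the pattern fails at index 0, so the call returns None.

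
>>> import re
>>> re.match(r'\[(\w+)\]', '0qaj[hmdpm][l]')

None

`re.match` won't scan ahead — the pattern has to work from the very first character.
Here position 0 doesn't satisfy it, so the call returns None.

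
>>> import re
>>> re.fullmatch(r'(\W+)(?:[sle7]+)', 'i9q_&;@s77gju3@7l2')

Pattern: one or more of a non-word character (captured); then one or more of one of [sle7] (non-capturing group).
`re.fullmatch` is like wrapping the pattern in `^…$` (in single-line mode).
Here the pattern can't cover the whole string, so the call returns None.

None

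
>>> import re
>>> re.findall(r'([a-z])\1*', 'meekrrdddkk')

The backreference `\1` re-matches whatever the first group consumed, character for character.
Walking the string: at [0:1] match 'm', group 1 = 'm'; at [1:3] match 'ee', group 1 = 'e'; at [3:4] match 'k', group 1 = 'k'; at [4:6] match 'rr', group 1 = 'r'; at [6:9] match 'ddd', group 1 = 'd'; ….
One capturing group, so `findall` returns just the captured substring from each match — 6 in all.

['m', 'e', 'k', 'r', 'd', 'k']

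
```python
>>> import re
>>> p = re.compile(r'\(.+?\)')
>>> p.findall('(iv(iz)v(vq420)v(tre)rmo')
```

A non-greedy quantifier consumes as few characters as it can — just enough that the remainder of the pattern still matches from where it stops; whatever follows it matches normally.
Matches: at [0:7] → '(iv(iz)'; at [8:15] → '(vq420)'; at [16:21] → '(tre)'.
With no groups in the pattern, `findall` gives back each whole match — 3 here.

['(iv(iz)', '(vq420)', '(tre)']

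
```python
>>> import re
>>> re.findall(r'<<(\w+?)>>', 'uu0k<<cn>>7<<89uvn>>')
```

['cn', '89uvn']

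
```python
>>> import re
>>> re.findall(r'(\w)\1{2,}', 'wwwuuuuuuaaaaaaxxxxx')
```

['w', 'u', 'a', 'x']

The backreference `\1` re-matches whatever the first group consumed, character for character.
With a single group, `findall` returns only what that group captured — 4 items.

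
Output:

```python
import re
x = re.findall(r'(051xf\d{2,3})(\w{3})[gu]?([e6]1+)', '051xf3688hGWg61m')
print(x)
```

[]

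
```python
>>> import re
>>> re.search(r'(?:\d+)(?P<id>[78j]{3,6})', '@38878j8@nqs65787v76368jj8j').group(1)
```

'8j8'

This matches one or more of a digit (non-capturing group); then 3 to 6 of one of [78j] (captured as 'id').
Unlike `match`, `search` isn't anchored — it looks for the pattern anywhere in the string.
The match spans [1:8] → '38878j8'.
Captured: group 1 = '8j8'.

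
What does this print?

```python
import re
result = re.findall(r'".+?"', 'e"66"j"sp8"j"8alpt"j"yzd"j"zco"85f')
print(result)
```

['"66"', '"sp8"', '"8alpt"', '"yzd"', '"zco"']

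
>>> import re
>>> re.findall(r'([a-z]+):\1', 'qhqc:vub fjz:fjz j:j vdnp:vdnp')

After group 1 captures some text, `\1` only succeeds where that same text appears again.
Because there's exactly one group, `findall` drops the full match and keeps group 1 from each hit.

['fjz', 'j', 'vdnp']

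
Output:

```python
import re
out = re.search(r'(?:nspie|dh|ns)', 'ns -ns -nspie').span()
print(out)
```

(0, 2)

The match spans [0:2] → 'ns'.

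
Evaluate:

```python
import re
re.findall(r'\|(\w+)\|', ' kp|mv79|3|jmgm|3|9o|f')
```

Because there's exactly one group, `findall` drops the full match and keeps group 1 from each hit.

['mv79', 'jmgm', '9o']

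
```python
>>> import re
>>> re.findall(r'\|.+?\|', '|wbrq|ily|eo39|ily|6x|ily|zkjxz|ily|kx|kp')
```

The `?` after the quantifier makes it lazy — it takes as little as possible before letting the rest of the pattern try.
`findall` yields the raw match text (5 of them) because the pattern has no groups.

['|wbrq|', '|eo39|', '|6x|', '|zkjxz|', '|kx|']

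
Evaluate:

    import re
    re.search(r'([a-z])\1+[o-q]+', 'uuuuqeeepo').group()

'uuuuq'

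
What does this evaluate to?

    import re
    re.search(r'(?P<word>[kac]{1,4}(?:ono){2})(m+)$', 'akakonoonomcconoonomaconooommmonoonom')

The pattern matches 1 to 4 of one of [kac], then the literal 'ono' repeated 2 times (captured as 'word'); then one or more of a literal 'm' (captured); then anchored at the end.
Here the pattern never matches, so the call returns None.

None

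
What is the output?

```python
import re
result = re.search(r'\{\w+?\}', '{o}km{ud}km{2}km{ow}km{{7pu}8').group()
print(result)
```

{o}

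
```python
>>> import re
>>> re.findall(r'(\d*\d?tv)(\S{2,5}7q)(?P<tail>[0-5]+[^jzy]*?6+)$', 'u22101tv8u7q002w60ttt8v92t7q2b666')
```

The pattern matches zero or more of a digit, then optionally a digit, then the literal 'tv' (captured); then 2 to 5 of a non-whitespace character, then the literal '7q' (captured); then one or more of a character in [0-5], then zero or more of any character except [jzy] (lazy), then one or more of the literal '6' (captured as 'tail'); then anchored at the end.
Multiple groups make `findall` return tuples — one 3-tuple for the one match.

[('22101tv', '8u7q', '002w60ttt8v92t7q2b666')]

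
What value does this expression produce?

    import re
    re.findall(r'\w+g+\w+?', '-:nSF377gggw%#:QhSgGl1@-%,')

['nSF377gggw', 'QhSgG']

The `?` after the quantifier makes it lazy — it takes as little as possible before letting the rest of the pattern try.
Since nothing is captured, `findall` lists the 2 matched substrings directly.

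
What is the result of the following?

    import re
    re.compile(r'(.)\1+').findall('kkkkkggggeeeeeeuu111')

After group 1 captures some text, `\1` only succeeds where that same text appears again.
Because there's exactly one group, `findall` drops the full match and keeps group 1 from each hit.

['k', 'g', 'e', 'u', '1']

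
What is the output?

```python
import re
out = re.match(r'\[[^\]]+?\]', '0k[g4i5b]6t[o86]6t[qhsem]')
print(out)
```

`match` is anchored at position 0; if the pattern doesn't fit there, it returns None.
Here the string doesn't start with a match, so the call returns None.

None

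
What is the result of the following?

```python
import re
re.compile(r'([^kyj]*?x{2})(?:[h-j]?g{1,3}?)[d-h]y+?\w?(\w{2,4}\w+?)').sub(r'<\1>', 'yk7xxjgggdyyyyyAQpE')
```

'yk<7xx>pE'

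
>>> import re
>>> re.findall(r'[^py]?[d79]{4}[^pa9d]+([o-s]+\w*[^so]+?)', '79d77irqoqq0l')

['q0l']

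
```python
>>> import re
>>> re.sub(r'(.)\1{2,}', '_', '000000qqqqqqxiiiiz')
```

'__x_z'

The backreference `\1` re-matches whatever the first group consumed, character for character.
Matches: at [0:6] → '000000'; at [6:12] → 'qqqqqq'; at [13:17] → 'iiii'.
`sub` substitutes '_' at each match site.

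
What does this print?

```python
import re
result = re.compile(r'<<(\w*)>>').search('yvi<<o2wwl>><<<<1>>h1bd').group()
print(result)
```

<<o2wwl>>

`search` walks the string left to right and returns the first match it finds.
The match spans [3:12] → '<<o2wwl>>'.
Captured: group 1 = 'o2wwl'.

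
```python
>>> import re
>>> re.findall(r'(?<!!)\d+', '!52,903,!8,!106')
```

['2', '903', '06']

A negative assertion filters positions out without eating any characters.
Matches: at [2:3] → '2'; at [4:7] → '903'; at [13:15] → '06'.
With no groups in the pattern, `findall` gives back each whole match — 3 here.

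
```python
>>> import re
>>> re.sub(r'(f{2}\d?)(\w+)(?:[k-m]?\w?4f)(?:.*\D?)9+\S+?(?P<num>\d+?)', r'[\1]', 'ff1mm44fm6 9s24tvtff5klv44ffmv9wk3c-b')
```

'[ff1]c-b'

The pattern matches exactly 2 of a literal 'f', then optionally a digit (captured); then one or more of a word character (captured); then optionally a character in [k-m], then optionally a word character, then the literal '4f' (non-capturing group); then zero or more of any character, then optionally a non-digit (non-capturing group); then one or more of the literal '9', then one or more of a non-whitespace character (lazy); then one or more of a digit (lazy) (captured as 'num').
Matches: at [0:34] → 'ff1mm44fm6 9s24tvtff5klv44ffmv9wk3'.
Each match is replaced using the text its own group 1 captured.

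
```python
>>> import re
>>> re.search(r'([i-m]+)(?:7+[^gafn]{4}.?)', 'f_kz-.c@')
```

None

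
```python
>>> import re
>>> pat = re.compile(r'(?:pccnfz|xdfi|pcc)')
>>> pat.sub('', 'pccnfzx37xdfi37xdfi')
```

'x3737'

`|` is ordered: at each position the engine commits to the first alternative that works.
Each match is replaced by ''.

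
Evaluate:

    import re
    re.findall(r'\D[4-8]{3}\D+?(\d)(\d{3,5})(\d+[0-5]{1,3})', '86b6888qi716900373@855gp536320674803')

[('5', '36320', '674803')]

This matches a non-digit, then exactly 3 of a character in [4-8]; then one or more of a non-digit (lazy); then a digit (captured); then 3 to 5 of a digit (captured); then one or more of a digit, then 1 to 3 of a character in [0-5] (captured).
Matches: at [18:36] match '@855gp536320674803', groups = ('5', '36320', '674803').
Multiple groups make `findall` return tuples — one 3-tuple for the one match.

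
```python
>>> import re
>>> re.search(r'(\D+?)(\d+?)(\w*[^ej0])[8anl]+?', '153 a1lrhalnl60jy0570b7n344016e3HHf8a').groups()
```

(' a', '1', 'lrhalnl60jy0570b7n344016e3HHf8')

The pattern matches one or more of a non-digit (lazy) (captured); then one or more of a digit (lazy) (captured); then zero or more of a word character, then any character except [ej0] (captured); then one or more of one of [8anl] (lazy).
`re.search` scans for the first position where the pattern succeeds.
The match spans [3:37] → ' a1lrhalnl60jy0570b7n344016e3HHf8a'.
Captured: group 1 = ' a', group 2 = '1', group 3 = 'lrhalnl60jy0570b7n344016e3HHf8'.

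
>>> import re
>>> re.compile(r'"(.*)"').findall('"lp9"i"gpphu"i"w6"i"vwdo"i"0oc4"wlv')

Walking the string: at [0:32] match '"lp9"i"gpphu"i"w6"i"vwdo"i"0oc4"', group 1 = 'lp9"i"gpphu"i"w6"i"vwdo"i"0oc4'.
With a single group, `findall` returns only what that group captured — 1 item.

['lp9"i"gpphu"i"w6"i"vwdo"i"0oc4']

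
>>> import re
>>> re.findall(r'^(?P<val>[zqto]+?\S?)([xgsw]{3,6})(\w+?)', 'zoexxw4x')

[('zoe', 'xxw', '4')]

With 3 capturing groups, `findall` returns a 3-tuple per match.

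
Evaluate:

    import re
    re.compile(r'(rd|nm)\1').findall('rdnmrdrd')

A backreference is literal: `\1` must see the identical characters the first group matched.
Matches: at [4:8] match 'rdrd', group 1 = 'rd'.
`findall` collects group 1 from the one match (1 total).

['rd']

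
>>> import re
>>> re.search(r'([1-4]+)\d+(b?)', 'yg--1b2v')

None

The pattern matches one or more of a character in [1-4] (captured); then one or more of a digit; then optionally a literal 'b' (captured).
`re.search` scans for the first position where the pattern succeeds.
Here the pattern never matches, so the call returns None.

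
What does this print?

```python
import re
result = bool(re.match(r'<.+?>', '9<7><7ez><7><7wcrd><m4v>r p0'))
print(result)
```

`re.match` only tries the pattern at the start of the string.
Here position 0 doesn't satisfy it, so the call returns None, and `bool(None)` is False.

False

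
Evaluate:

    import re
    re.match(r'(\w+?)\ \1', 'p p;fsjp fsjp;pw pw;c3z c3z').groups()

`\1` has to match the exact text group 1 already captured.
`re.match` only tries the pattern at the start of the string.
The match spans [0:3] → 'p p'.
Captured: group 1 = 'p'.

('p',)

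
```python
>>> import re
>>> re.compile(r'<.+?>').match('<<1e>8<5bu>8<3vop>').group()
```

A non-greedy quantifier consumes as few characters as it can — just enough that the remainder of the pattern still matches from where it stops; whatever follows it matches normally.
With `match`, the pattern is implicitly anchored at the beginning.
The match spans [0:5] → '<<1e>'.

'<<1e>'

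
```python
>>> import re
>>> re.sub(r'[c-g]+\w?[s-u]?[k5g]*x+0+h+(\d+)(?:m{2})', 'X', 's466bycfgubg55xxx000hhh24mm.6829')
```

's466bycfgubX.6829'

Each match is replaced by 'X'.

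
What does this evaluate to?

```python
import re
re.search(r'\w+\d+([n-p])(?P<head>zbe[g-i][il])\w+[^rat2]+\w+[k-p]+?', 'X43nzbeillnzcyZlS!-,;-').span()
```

(0, 16)

The pattern matches one or more of a word character; then one or more of a digit; then a character in [n-p] (captured); then the literal 'zbe', then a character in [g-i], then one of [il] (captured as 'head'); then one or more of a word character, then one or more of any character except [rat2]; then one or more of a word character, then one or more of a character in [k-p] (lazy).
`re.search` tries every starting position until one works.
The match spans [0:16] → 'X43nzbeillnzcyZl'.
Captured: group 1 = 'n', group 2 = 'zbeil'.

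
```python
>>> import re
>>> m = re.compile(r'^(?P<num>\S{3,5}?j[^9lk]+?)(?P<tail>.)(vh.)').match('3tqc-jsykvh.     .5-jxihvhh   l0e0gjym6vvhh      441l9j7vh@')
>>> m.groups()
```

Pattern: anchored at the start of the string; then 3 to 5 of a non-whitespace character (lazy), then a literal 'j', then one or more of any character except [9lk] (lazy) (captured as 'num'); then any character (captured as 'tail'); then the literal 'vh', then any character (captured).
`re.match` won't scan ahead — the pattern has to work from the very first character.
The match spans [0:12] → '3tqc-jsykvh.'.
Captured: group 1 = '3tqc-jsy', group 2 = 'k', group 3 = 'vh.'.

('3tqc-jsy', 'k', 'vh.')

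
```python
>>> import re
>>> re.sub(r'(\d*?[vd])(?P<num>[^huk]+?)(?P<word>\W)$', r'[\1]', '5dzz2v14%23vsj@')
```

'[5d]'

The pattern matches zero or more of a digit (lazy), then one of [vd] (captured); then one or more of any character except [huk] (lazy) (captured as 'num'); then a non-word character (captured as 'word'); then anchored at the end.
Matches: at [0:15] → '5dzz2v14%23vsj@'.
`\1` in the replacement pulls in group 1's text for each match.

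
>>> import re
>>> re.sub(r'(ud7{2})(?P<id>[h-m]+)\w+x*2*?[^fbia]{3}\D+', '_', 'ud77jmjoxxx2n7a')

The pattern matches the literal 'ud', then exactly 2 of a literal '7' (captured); then one or more of a character in [h-m] (captured as 'id'); then one or more of a word character, then zero or more of a literal 'x'; then zero or more of the literal '2' (lazy), then exactly 3 of any character except [fbia], then one or more of a non-digit.
Matches: at [0:15] → 'ud77jmjoxxx2n7a'.
Each match is replaced by '_'.

'_'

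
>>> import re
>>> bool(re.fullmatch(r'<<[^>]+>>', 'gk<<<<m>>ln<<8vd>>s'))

False

`re.fullmatch` requires the pattern to consume the entire string.
Here the string isn't matched end-to-end, so the call returns None, and `bool(None)` is False.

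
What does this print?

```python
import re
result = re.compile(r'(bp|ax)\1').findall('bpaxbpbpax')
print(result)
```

['bp']

The backreference `\1` re-matches whatever the first group consumed, character for character.
Matches: at [4:8] match 'bpbp', group 1 = 'bp'.
`findall` collects group 1 from the one match (1 total).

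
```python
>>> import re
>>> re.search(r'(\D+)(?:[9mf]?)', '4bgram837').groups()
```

The pattern matches one or more of a non-digit (captured); then optionally one of [9mf] (non-capturing group).
`re.search` scans for the first position where the pattern succeeds.
The match spans [1:6] → 'bgram'.
Captured: group 1 = 'bgram'.

('bgram',)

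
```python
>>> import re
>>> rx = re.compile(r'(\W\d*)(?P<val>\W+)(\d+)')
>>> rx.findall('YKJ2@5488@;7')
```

[('@5488', '@;', '7')]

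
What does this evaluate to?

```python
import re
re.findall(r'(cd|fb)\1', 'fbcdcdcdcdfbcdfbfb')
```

['cd', 'cd', 'fb']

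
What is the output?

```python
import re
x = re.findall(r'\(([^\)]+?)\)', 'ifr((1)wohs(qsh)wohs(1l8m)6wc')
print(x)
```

Because there's exactly one group, `findall` drops the full match and keeps group 1 from each hit.

['(1', 'qsh', '1l8m']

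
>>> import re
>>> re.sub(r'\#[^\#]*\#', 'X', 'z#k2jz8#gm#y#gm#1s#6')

'zXgmXgmX6'

Every occurrence is swapped for 'X'.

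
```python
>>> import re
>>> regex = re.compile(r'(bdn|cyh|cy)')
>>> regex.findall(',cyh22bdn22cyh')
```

Alternation isn't longest-match — the leftmost alternative that fits at this position is chosen.
One capturing group, so `findall` returns just the captured substring from each match — 3 in all.

['cyh', 'bdn', 'cyh']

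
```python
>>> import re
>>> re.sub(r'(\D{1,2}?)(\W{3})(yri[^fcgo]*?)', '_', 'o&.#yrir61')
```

Pattern: 1 to 2 of a non-digit (lazy) (captured); then exactly 3 of a non-word character (captured); then the literal 'yri', then zero or more of any character except [fcgo] (lazy) (captured).
Matches: at [0:7] → 'o&.#yri'.
Each match is replaced by '_'.

'_r61'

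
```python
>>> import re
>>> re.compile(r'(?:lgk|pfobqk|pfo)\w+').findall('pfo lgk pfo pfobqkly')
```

['pfobqkly']

Walking the string: at [12:20] → 'pfobqkly'.
With no groups in the pattern, `findall` gives back each whole match — 1 here.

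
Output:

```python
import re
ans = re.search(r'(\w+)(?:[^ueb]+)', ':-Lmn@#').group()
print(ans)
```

Lmn@#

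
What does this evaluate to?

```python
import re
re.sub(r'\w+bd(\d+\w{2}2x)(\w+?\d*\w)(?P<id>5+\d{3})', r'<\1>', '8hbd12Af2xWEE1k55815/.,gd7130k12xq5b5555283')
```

Pattern: one or more of a word character, then the literal 'bd'; then one or more of a digit, then exactly 2 of a word character, then the literal '2x' (captured); then one or more of a word character (lazy), then zero or more of a digit, then a word character (captured); then one or more of a literal '5', then exactly 3 of a digit (captured as 'id').
Matches: at [0:20] → '8hbd12Af2xWEE1k55815'.
The replacement refers to a captured group, so each match is rewritten using its own captured text.

'<12Af2x>/.,gd7130k12xq5b5555283'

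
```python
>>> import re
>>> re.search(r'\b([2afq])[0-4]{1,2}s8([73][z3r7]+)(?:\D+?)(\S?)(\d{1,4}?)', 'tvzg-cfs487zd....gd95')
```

None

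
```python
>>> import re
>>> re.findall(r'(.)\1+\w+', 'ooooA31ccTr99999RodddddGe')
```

['o']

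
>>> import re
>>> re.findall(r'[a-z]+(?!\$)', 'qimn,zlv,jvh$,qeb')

['qimn', 'zlv', 'jv', 'qeb']

Because the assertion is negative and zero-width, positions next to the forbidden text are skipped.
With no groups in the pattern, `findall` gives back each whole match — 4 here.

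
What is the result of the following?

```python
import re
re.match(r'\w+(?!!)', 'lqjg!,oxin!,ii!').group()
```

'lqj'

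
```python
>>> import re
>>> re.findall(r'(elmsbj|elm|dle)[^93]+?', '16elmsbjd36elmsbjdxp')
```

['elmsbj', 'elmsbj']

Branches in `(...|...)` are attempted left-to-right; the first branch that allows the whole pattern to succeed is taken.
Walking the string: at [2:9] match 'elmsbjd', group 1 = 'elmsbj'; at [11:18] match 'elmsbjd', group 1 = 'elmsbj'.
Because there's exactly one group, `findall` drops the full match and keeps group 1 from each hit.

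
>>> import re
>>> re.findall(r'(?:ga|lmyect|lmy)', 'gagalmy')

['ga', 'ga', 'lmy']

Scanning left to right: at [0:2] → 'ga'; at [2:4] → 'ga'; at [4:7] → 'lmy'.
`findall` yields the raw match text (3 of them) because the pattern has no groups.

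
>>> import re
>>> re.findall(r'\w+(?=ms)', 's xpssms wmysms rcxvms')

['xpss', 'wmys', 'rcxv']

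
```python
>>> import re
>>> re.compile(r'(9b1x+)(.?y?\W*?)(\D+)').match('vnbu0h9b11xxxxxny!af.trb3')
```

None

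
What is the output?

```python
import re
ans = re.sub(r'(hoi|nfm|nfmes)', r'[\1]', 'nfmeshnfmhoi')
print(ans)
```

[nfm]esh[nfm][hoi]

The regex engine tests alternatives in the order written; an earlier branch that matches wins even if a later one would match more.
Matches: at [0:3] → 'nfm'; at [6:9] → 'nfm'; at [9:12] → 'hoi'.
Each match is replaced using the text its own group 1 captured.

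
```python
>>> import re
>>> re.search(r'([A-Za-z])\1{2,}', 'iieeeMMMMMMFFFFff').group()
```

'eee'

`\1` is not a pattern — it's the concrete string captured by group 1, re-applied verbatim.
Unlike `match`, `search` isn't anchored — it looks for the pattern anywhere in the string.
The match spans [2:5] → 'eee'.
Captured: group 1 = 'e'.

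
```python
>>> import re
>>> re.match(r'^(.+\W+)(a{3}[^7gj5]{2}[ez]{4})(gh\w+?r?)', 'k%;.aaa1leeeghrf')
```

None

The pattern matches anchored at the start of the string; then one or more of any character, then one or more of a non-word character (captured); then exactly 3 of a literal 'a', then exactly 2 of any character except [7gj5], then exactly 4 of one of [ez] (captured); then the literal 'gh', then one or more of a word character (lazy), then optionally a literal 'r' (captured).
`re.match` only tries the pattern at the start of the string.
Here the pattern fails at index 0, so the call returns None.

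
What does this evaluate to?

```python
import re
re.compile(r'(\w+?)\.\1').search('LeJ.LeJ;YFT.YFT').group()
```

'LeJ.LeJ'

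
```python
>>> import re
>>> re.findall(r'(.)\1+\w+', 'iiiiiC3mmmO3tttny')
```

['i']

After group 1 captures some text, `\1` only succeeds where that same text appears again.
`findall` collects group 1 from the one match (1 total).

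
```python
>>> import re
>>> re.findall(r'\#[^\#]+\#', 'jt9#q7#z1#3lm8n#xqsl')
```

['#q7#', '#3lm8n#']

No capturing groups, so `findall` returns the 2 full match strings.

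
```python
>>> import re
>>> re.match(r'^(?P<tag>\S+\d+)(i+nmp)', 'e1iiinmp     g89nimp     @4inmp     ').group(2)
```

The match spans [0:8] → 'e1iiinmp'.
Captured: group 1 = 'e1', group 2 = 'iiinmp'.

'iiinmp'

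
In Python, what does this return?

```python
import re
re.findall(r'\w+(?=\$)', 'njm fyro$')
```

Lookahead/lookbehind check context without consuming it, so the matched span excludes the asserted characters.
Walking the string: at [4:8] → 'fyro'.
No capturing groups, so `findall` returns the 1 full match string.

['fyro']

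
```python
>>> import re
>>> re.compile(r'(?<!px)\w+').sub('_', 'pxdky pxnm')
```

'_ _'

`(?!…)`/`(?<!…)` only lets a position through if the neighbouring text does NOT match; no characters are consumed.
Matches: at [0:5] → 'pxdky'; at [6:10] → 'pxnm'.
`sub` substitutes '_' at each match site.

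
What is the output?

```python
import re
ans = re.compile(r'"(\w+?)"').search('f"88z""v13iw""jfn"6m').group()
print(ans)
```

The match spans [1:6] → '"88z"'.

"88z"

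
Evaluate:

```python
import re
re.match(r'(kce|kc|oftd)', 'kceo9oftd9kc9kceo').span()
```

`match` is anchored at position 0; if the pattern doesn't fit there, it returns None.
The match spans [0:3] → 'kce'.

(0, 3)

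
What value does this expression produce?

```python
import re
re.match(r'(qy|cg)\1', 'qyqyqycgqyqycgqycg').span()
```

(0, 4)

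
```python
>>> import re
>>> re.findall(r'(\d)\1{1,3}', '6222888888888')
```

['2', '8', '8']

A backreference is literal: `\1` must see the identical characters the first group matched.
Walking the string: at [1:4] match '222', group 1 = '2'; at [4:8] match '8888', group 1 = '8'; at [8:12] match '8888', group 1 = '8'.
Because there's exactly one group, `findall` drops the full match and keeps group 1 from each hit.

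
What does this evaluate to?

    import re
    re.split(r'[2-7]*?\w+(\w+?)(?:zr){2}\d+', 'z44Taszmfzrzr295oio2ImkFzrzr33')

This matches zero or more of a character in [2-7] (lazy), then one or more of a word character; then one or more of a word character (lazy) (captured); then the literal 'zr' repeated 2 times, then one or more of a digit.
Matches to split on: at [0:30] → 'z44Taszmfzrzr295oio2ImkFzrzr33'.
Because the pattern has a capturing group, `split` also inserts each captured text between the pieces.

['', 'F', '']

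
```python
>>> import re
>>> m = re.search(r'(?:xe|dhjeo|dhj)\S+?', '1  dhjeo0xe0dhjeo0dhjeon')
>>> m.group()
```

'dhjeo0'

The regex engine tests alternatives in the order written; an earlier branch that matches wins even if a later one would match more.
`re.search` scans for the first position where the pattern succeeds.
The match spans [3:9] → 'dhjeo0'.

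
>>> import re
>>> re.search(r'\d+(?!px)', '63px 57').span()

(0, 1)

A negative assertion filters positions out without eating any characters.
The match spans [0:1] → '6'.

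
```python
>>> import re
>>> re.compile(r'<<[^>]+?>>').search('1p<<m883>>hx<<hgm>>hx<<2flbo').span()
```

(2, 10)

The match spans [2:10] → '<<m883>>'.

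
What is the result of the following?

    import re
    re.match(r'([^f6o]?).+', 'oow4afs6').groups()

The match spans [0:8] → 'oow4afs6'.
Captured: group 1 = ''.

('',)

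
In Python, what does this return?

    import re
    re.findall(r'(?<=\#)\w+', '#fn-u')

The `(?=…)`/`(?<=…)` assertion just peeks at neighbouring text; it doesn't advance the match position.
Scanning left to right: at [1:3] → 'fn'.
With no groups in the pattern, `findall` gives back each whole match — 1 here.

['fn']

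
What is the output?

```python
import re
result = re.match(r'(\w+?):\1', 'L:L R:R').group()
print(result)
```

`re.match` won't scan ahead — the pattern has to work from the very first character.
The match spans [0:3] → 'L:L'.

L:L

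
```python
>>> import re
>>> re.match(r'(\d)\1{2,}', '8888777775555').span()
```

(0, 4)

`match` is anchored at position 0; if the pattern doesn't fit there, it returns None.
The match spans [0:4] → '8888'.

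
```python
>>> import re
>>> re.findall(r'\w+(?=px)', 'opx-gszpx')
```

['o', 'gsz']

The positive lookaround only admits positions where the adjacent text matches; those characters stay outside the span.
Since nothing is captured, `findall` lists the 2 matched substrings directly.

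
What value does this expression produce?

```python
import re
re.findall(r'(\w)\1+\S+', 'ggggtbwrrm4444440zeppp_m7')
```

['g']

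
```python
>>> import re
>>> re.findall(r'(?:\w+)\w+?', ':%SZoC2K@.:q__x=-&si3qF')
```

The pattern matches one or more of a word character (non-capturing group); then one or more of a word character (lazy).
`findall` yields the raw match text (3 of them) because the pattern has no groups.

['SZoC2K', 'q__x', 'si3qF']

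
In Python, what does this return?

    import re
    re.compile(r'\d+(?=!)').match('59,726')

The positive lookaround only admits positions where the adjacent text matches; those characters stay outside the span.
With `match`, the pattern is implicitly anchored at the beginning.
Here position 0 doesn't satisfy it, so the call returns None.

None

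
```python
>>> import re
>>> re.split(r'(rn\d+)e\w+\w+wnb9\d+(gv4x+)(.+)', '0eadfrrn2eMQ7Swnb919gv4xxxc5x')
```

['0eadfr', 'rn2', 'gv4xxx', 'c5x', '']

The group in the pattern means `split` returns the separators' captures alongside the pieces.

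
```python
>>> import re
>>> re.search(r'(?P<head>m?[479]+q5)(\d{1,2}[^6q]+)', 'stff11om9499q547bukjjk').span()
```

(7, 22)

The match spans [7:22] → 'm9499q547bukjjk'.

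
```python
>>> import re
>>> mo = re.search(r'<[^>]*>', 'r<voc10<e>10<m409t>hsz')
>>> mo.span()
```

(1, 10)

`re.search` tries every starting position until one works.
The match spans [1:10] → '<voc10<e>'.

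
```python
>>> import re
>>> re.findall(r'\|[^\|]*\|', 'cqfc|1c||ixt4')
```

Scanning left to right: at [4:8] → '|1c|'.
With no groups in the pattern, `findall` gives back each whole match — 1 here.

['|1c|']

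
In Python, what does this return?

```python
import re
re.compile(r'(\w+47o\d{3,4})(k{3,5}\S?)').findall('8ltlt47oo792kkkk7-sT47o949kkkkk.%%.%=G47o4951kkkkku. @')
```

[('sT47o949', 'kkkkk.'), ('G47o4951', 'kkkkku')]

Pattern: one or more of a word character, then the literal '47o', then 3 to 4 of a digit (captured); then 3 to 5 of the literal 'k', then optionally a non-whitespace character (captured).
Scanning left to right: at [18:32] match 'sT47o949kkkkk.', groups = ('sT47o949', 'kkkkk.'); at [37:51] match 'G47o4951kkkkku', groups = ('G47o4951', 'kkkkku').
2 groups means each result is a tuple of 2 captured strings — 2 here.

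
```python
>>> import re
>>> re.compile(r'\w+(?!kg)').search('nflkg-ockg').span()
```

The negative lookaround is zero-width — it rules out positions where the adjacent text would match, without consuming anything.
The match spans [0:5] → 'nflkg'.

(0, 5)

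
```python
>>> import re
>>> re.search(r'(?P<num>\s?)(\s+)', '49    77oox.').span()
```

(2, 6)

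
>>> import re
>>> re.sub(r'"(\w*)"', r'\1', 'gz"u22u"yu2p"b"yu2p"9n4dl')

'gzu22uyu2pbyu2p"9n4dl'

Matches: at [2:8] → '"u22u"'; at [12:15] → '"b"'.
`\1` in the replacement pulls in group 1's text for each match.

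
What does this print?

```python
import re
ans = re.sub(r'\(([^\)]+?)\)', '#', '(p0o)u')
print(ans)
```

#u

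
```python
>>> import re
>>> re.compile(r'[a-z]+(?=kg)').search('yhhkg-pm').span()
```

(0, 3)

Lookahead/lookbehind check context without consuming it, so the matched span excludes the asserted characters.
`search` walks the string left to right and returns the first match it finds.
The match spans [0:3] → 'yhh'.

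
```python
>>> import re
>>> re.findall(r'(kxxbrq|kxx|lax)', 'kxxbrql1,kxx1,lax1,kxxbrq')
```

Alternation tries branches left to right and keeps the first one that lets the overall match succeed at that position.
Walking the string: at [0:6] match 'kxxbrq', group 1 = 'kxxbrq'; at [9:12] match 'kxx', group 1 = 'kxx'; at [14:17] match 'lax', group 1 = 'lax'; at [19:25] match 'kxxbrq', group 1 = 'kxxbrq'.
Because there's exactly one group, `findall` drops the full match and keeps group 1 from each hit.

['kxxbrq', 'kxx', 'lax', 'kxxbrq']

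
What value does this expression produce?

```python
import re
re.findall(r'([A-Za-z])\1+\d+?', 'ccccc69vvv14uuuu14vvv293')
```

The backreference `\1` re-matches whatever the first group consumed, character for character.
Scanning left to right: at [0:6] match 'ccccc6', group 1 = 'c'; at [7:11] match 'vvv1', group 1 = 'v'; at [12:17] match 'uuuu1', group 1 = 'u'; at [18:22] match 'vvv2', group 1 = 'v'.
One capturing group, so `findall` returns just the captured substring from each match — 4 in all.

['c', 'v', 'u', 'v']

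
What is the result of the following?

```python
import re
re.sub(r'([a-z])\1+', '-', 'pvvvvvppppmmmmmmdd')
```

'p----'

`\1` is not a pattern — it's the concrete string captured by group 1, re-applied verbatim.
Matches: at [1:6] → 'vvvvv'; at [6:10] → 'pppp'; at [10:16] → 'mmmmmm'; at [16:18] → 'dd'.
Each match is replaced by '-'.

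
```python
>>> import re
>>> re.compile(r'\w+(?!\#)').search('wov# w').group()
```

Because the assertion is negative and zero-width, positions next to the forbidden text are skipped.
The match spans [0:2] → 'wo'.

'wo'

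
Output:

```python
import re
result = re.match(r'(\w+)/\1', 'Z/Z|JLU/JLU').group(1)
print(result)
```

Z

`\1` is not a pattern — it's the concrete string captured by group 1, re-applied verbatim.
With `match`, the pattern is implicitly anchored at the beginning.
The match spans [0:3] → 'Z/Z'.
Captured: group 1 = 'Z'.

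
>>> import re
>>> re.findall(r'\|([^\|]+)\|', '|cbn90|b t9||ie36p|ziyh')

['cbn90', 'ie36p']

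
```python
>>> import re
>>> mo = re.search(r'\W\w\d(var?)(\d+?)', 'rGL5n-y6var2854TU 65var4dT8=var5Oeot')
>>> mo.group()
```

'-y6var2'

A non-greedy quantifier consumes as few characters as it can — just enough that the remainder of the pattern still matches from where it stops; whatever follows it matches normally.
The match spans [5:12] → '-y6var2'.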